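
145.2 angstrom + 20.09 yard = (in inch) 723.2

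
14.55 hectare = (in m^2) 1.455e+05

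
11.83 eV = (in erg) 1.895e-11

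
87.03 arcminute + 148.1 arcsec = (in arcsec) 5370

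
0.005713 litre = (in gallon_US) 0.001509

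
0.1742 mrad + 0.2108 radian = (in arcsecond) 4.352e+04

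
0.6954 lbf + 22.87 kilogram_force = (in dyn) 2.274e+07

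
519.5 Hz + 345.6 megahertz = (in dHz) 3.456e+09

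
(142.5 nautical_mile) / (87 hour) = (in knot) 1.638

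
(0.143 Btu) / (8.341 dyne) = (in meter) 1.809e+06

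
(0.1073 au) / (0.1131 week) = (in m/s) 2.347e+05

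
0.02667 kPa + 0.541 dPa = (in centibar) 0.02672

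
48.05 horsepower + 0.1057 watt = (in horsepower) 48.05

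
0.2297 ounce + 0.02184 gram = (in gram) 6.534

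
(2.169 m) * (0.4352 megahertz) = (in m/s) 9.439e+05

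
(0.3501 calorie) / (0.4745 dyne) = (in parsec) 1e-11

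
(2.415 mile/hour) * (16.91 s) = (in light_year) 1.93e-15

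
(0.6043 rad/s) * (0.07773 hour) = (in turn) 26.91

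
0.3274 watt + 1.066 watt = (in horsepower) 0.001869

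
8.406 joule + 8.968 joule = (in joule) 17.37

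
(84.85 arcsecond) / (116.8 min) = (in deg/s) 3.363e-06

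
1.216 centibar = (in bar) 0.01216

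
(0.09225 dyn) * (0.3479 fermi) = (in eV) 0.002003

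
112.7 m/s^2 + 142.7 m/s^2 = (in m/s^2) 255.4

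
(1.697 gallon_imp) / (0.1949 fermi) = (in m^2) 3.958e+13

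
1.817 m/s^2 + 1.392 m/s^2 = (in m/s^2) 3.209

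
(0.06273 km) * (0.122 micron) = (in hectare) 7.653e-10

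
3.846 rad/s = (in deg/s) 220.4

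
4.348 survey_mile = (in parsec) 2.268e-13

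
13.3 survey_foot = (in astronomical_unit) 2.71e-11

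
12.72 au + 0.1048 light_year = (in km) 9.934e+11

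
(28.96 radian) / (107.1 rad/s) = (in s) 0.2704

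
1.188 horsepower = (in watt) 885.9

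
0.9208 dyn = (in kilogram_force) 9.39e-07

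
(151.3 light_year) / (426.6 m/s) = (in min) 5.592e+13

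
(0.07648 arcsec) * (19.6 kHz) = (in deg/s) 0.4164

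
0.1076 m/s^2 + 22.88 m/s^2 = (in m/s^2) 22.99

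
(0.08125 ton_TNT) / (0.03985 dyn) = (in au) 5702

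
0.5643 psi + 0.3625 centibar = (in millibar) 42.53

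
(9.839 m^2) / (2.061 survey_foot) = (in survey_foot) 51.39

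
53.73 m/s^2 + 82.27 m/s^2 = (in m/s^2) 136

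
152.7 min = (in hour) 2.545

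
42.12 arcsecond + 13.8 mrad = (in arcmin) 48.14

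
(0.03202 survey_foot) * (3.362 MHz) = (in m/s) 3.281e+04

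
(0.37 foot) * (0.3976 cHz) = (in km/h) 0.001614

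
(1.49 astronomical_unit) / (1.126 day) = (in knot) 4.454e+06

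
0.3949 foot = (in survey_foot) 0.3949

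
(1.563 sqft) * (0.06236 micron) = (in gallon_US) 2.392e-06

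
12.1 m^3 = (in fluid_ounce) 4.091e+05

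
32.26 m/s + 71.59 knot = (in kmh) 248.7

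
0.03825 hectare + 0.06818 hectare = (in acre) 0.263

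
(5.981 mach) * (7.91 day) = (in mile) 8.648e+05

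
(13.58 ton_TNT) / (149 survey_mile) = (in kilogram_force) 2.416e+04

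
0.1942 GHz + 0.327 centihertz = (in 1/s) 1.942e+08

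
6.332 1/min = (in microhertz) 1.055e+05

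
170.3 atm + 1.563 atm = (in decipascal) 1.741e+08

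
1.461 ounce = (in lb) 0.09131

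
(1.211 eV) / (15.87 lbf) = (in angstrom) 2.748e-11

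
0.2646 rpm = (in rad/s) 0.02771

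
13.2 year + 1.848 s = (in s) 4.163e+08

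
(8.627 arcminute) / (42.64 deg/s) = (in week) 5.575e-09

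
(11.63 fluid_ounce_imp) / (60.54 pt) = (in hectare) 1.547e-06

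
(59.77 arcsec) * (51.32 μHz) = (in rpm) 1.42e-07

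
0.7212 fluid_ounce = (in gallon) 0.005634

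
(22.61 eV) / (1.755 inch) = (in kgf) 8.287e-18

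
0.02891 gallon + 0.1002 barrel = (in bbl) 0.1009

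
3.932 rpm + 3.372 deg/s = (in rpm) 4.494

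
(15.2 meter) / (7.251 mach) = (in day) 7.125e-08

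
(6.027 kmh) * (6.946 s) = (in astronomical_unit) 7.773e-11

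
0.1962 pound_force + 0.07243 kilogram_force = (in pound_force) 0.3559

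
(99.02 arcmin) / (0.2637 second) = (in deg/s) 6.258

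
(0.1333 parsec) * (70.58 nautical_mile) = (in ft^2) 5.787e+21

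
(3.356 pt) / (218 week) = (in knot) 1.745e-11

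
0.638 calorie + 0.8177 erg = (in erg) 2.669e+07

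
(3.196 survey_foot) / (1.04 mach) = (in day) 3.184e-08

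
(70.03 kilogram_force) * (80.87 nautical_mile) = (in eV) 6.42e+26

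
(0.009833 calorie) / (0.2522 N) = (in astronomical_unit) 1.09e-12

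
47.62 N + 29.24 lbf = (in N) 177.7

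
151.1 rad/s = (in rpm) 1443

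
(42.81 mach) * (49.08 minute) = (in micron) 4.293e+13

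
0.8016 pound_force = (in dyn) 3.566e+05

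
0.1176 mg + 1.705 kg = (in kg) 1.705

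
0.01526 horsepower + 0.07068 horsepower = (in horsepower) 0.08594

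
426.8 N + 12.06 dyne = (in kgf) 43.52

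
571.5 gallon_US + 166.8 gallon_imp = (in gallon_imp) 642.7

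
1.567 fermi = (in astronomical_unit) 1.047e-26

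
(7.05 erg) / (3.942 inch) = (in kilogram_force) 7.18e-07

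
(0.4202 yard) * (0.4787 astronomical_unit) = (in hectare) 2.752e+06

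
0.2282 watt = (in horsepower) 0.000306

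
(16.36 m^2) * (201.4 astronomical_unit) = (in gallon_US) 1.302e+17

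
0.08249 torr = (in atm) 0.0001085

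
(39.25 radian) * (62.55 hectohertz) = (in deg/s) 1.407e+07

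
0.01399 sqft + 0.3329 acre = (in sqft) 1.45e+04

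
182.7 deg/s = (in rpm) 30.45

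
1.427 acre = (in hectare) 0.5775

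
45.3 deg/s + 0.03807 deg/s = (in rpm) 7.556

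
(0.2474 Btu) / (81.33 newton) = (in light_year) 3.392e-16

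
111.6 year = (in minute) 5.866e+07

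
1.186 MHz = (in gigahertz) 0.001186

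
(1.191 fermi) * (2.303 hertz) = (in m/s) 2.743e-15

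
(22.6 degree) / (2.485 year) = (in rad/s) 5.033e-09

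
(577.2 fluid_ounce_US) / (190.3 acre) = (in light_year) 2.343e-24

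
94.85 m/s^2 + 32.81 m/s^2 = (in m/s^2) 127.7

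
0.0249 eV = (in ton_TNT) 9.535e-31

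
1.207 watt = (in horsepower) 0.001619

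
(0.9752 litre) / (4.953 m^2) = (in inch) 0.007752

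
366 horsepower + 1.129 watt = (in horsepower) 366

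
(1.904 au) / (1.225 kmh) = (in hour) 2.325e+08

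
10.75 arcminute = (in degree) 0.1792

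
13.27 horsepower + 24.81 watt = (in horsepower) 13.3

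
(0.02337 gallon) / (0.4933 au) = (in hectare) 1.199e-19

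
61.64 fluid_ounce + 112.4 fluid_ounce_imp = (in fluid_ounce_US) 169.6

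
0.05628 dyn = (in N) 5.628e-07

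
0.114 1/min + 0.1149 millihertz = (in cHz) 0.2015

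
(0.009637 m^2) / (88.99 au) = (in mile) 4.498e-19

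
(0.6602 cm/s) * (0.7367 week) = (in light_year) 3.109e-13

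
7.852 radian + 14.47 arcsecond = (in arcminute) 2.699e+04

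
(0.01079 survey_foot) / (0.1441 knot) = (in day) 5.135e-07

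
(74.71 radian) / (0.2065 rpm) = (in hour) 0.9597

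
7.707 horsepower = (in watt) 5747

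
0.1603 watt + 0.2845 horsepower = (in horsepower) 0.2847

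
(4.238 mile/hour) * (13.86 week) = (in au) 0.0001062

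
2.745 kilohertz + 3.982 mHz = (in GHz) 2.745e-06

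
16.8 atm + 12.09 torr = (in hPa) 1.704e+04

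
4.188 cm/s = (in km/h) 0.1508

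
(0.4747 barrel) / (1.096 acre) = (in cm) 0.001702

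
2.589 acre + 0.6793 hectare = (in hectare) 1.727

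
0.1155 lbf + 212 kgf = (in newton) 2080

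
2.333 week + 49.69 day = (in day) 66.02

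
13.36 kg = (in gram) 1.336e+04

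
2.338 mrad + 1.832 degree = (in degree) 1.966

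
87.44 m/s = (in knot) 170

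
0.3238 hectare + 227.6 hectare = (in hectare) 227.9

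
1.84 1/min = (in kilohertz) 3.067e-05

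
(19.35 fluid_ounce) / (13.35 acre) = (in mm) 1.059e-05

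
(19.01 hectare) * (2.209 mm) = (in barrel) 2641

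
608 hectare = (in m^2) 6.08e+06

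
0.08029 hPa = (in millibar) 0.08029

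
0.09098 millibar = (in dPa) 90.98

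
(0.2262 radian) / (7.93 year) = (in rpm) 8.637e-09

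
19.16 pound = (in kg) 8.691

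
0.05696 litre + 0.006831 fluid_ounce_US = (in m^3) 5.716e-05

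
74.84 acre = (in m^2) 3.029e+05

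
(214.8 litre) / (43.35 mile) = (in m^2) 3.079e-06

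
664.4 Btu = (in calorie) 1.675e+05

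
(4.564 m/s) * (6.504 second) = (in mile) 0.01844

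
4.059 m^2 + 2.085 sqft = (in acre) 0.001051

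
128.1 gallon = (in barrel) 3.05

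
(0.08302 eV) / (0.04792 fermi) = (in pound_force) 6.24e-05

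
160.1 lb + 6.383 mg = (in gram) 7.262e+04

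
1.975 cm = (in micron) 1.975e+04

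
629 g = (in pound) 1.387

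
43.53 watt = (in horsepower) 0.05837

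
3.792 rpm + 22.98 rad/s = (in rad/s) 23.38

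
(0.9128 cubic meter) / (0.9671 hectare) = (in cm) 0.009439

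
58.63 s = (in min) 0.9772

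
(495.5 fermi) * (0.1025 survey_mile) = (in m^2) 8.174e-11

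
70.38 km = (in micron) 7.038e+10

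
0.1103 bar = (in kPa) 11.03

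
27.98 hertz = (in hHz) 0.2798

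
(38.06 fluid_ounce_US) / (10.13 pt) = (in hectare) 3.15e-05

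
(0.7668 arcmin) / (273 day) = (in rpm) 9.03e-11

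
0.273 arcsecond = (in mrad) 0.001324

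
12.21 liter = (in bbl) 0.0768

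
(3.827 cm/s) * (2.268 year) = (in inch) 1.078e+08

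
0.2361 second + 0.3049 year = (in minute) 1.603e+05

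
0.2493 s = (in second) 0.2493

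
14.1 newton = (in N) 14.1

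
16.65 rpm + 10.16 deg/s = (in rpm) 18.34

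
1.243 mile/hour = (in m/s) 0.5557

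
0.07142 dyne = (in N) 7.142e-07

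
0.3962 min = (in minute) 0.3962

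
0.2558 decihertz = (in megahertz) 2.558e-08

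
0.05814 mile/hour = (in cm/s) 2.599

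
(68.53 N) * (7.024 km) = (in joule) 4.814e+05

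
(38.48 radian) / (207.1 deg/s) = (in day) 0.0001232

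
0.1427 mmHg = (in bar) 0.0001903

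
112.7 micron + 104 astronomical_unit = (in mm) 1.556e+16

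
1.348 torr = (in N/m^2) 179.7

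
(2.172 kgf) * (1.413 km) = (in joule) 3.01e+04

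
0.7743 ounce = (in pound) 0.04839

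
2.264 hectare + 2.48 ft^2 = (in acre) 5.595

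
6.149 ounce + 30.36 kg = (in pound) 67.32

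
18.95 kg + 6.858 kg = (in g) 2.581e+04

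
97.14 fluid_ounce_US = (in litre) 2.873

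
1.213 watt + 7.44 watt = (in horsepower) 0.0116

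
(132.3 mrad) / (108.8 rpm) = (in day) 1.344e-07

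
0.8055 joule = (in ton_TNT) 1.925e-10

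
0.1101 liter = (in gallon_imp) 0.02422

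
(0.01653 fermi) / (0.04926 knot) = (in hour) 1.812e-19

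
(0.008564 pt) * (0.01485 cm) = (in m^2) 4.486e-10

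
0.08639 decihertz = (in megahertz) 8.639e-09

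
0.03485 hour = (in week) 0.0002074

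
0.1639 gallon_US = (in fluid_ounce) 20.98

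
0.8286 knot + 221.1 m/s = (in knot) 430.6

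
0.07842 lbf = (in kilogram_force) 0.03557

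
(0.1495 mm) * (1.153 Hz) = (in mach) 5.062e-07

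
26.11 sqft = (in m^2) 2.426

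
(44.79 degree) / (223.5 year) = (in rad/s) 1.109e-10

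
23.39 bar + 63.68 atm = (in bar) 87.91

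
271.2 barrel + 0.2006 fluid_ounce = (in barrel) 271.2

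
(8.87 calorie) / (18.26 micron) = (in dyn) 2.032e+11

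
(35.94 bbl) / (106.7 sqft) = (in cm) 57.64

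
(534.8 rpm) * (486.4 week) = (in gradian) 1.049e+12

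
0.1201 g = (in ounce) 0.004236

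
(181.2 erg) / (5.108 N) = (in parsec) 1.15e-22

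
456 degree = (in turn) 1.267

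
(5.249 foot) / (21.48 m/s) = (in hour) 2.069e-05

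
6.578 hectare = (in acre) 16.25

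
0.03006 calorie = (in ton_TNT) 3.006e-11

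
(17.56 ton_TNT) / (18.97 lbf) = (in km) 8.707e+05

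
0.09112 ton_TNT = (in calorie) 9.112e+07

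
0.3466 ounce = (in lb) 0.02166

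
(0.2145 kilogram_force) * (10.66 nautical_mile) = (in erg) 4.153e+11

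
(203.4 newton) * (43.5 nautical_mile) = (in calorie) 3.916e+06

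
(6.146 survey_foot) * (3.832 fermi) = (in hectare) 7.179e-19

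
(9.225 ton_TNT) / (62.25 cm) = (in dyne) 6.2e+15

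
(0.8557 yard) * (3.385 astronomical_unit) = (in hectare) 3.962e+07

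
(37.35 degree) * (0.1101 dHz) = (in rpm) 0.06854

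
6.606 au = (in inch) 3.891e+13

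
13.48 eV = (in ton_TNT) 5.162e-28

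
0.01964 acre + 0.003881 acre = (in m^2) 95.19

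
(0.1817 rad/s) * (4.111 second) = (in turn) 0.1189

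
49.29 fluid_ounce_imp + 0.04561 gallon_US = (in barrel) 0.009895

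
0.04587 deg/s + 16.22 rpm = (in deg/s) 97.37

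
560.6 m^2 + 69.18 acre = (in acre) 69.32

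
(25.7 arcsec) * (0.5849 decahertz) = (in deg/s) 0.04176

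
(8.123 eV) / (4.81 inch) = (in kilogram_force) 1.086e-18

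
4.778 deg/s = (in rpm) 0.7963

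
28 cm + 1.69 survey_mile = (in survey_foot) 8924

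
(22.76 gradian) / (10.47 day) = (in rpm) 3.774e-06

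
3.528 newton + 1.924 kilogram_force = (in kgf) 2.284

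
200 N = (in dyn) 2e+07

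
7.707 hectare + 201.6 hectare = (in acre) 517.2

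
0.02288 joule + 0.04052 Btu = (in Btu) 0.04054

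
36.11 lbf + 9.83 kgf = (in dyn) 2.57e+07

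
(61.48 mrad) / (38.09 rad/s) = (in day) 1.868e-08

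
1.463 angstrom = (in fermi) 1.463e+05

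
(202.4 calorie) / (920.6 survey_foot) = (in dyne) 3.018e+05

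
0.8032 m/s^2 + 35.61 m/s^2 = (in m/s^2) 36.41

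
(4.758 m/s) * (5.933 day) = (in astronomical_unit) 1.63e-05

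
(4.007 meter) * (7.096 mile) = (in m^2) 4.576e+04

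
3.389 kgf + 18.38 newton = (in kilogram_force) 5.263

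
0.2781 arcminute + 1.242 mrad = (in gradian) 0.08422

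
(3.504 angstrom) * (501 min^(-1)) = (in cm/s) 2.926e-07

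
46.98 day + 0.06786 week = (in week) 6.779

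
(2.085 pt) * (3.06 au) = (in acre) 8.32e+04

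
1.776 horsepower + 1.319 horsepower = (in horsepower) 3.095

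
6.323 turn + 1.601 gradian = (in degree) 2278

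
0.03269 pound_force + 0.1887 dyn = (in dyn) 1.454e+04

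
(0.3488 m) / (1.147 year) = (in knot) 1.874e-08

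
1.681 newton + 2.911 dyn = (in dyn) 1.681e+05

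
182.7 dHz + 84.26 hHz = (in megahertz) 0.008444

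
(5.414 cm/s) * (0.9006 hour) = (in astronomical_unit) 1.173e-09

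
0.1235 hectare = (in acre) 0.3052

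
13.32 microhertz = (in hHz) 1.332e-07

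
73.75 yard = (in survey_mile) 0.0419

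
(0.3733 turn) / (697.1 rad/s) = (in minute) 5.608e-05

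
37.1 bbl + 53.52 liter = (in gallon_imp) 1309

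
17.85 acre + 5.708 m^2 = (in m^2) 7.224e+04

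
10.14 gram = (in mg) 1.014e+04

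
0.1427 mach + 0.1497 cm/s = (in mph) 108.7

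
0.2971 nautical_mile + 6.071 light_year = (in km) 5.744e+13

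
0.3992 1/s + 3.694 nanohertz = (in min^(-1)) 23.95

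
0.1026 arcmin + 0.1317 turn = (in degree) 47.41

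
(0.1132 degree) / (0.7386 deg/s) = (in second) 0.1533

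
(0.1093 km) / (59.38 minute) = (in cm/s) 3.068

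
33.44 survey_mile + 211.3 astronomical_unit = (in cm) 3.161e+15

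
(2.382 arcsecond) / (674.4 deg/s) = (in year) 3.111e-14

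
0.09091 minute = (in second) 5.455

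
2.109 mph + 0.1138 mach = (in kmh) 142.9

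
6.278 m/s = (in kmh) 22.6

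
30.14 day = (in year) 0.08258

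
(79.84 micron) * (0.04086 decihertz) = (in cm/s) 3.262e-05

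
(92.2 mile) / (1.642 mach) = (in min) 4.423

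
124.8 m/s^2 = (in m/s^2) 124.8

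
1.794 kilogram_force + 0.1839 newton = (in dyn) 1.778e+06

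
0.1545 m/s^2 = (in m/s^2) 0.1545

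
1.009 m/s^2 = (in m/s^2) 1.009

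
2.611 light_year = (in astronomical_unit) 1.651e+05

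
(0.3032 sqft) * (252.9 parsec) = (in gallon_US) 5.807e+19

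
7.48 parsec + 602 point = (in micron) 2.308e+23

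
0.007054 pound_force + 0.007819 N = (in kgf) 0.003997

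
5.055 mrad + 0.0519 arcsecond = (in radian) 0.005055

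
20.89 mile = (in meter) 3.362e+04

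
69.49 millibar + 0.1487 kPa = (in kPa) 7.098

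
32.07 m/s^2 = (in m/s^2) 32.07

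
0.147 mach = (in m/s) 50.05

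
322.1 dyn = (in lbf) 0.0007241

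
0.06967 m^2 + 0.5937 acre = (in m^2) 2403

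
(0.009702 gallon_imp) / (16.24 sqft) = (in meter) 2.923e-05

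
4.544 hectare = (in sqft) 4.891e+05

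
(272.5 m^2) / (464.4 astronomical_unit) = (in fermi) 3922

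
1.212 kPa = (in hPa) 12.12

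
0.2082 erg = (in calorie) 4.976e-09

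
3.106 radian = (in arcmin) 1.068e+04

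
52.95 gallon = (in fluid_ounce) 6778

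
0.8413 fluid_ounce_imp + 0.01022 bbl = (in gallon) 0.4356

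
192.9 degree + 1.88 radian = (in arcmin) 1.804e+04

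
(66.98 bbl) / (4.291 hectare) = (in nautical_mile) 1.34e-07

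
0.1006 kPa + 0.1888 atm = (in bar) 0.1923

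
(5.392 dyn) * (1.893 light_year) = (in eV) 6.027e+30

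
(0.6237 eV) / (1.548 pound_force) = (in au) 9.701e-32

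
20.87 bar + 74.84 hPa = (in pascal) 2.094e+06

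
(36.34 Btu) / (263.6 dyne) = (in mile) 9038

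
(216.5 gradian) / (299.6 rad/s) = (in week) 1.877e-08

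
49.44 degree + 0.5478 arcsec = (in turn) 0.1373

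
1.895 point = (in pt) 1.895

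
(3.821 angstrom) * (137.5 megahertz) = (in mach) 0.0001543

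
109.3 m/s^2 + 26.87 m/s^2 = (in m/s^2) 136.2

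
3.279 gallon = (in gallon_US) 3.279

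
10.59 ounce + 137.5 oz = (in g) 4198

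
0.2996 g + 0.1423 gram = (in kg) 0.0004419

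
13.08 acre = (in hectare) 5.293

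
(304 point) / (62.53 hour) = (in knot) 9.261e-07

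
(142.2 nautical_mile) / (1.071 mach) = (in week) 0.001194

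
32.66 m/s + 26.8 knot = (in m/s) 46.45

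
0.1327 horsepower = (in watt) 98.95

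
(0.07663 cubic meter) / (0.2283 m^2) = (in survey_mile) 0.0002086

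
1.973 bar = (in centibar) 197.3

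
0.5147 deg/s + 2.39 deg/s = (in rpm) 0.4841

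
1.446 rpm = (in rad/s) 0.1514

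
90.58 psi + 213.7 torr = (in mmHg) 4898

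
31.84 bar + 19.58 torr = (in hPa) 3.187e+04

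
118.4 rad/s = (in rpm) 1131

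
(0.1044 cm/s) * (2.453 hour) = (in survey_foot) 30.25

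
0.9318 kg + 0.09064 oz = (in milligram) 9.344e+05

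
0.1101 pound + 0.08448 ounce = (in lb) 0.1154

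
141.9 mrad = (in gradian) 9.034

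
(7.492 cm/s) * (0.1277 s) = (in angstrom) 9.567e+07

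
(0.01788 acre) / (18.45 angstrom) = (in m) 3.922e+10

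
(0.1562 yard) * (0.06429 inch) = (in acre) 5.763e-08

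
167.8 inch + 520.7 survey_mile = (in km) 838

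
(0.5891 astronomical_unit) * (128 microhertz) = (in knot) 2.193e+07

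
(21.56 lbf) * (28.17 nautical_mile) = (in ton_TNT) 0.001196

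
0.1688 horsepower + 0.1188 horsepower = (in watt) 214.5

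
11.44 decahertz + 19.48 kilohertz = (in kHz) 19.59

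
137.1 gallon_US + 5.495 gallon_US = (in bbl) 3.395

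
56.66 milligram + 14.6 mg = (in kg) 7.126e-05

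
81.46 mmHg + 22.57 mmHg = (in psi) 2.012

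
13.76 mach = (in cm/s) 4.685e+05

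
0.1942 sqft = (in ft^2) 0.1942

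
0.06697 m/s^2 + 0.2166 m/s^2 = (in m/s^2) 0.2836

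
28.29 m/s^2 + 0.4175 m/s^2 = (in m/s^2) 28.71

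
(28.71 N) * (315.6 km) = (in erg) 9.061e+13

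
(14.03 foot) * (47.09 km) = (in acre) 49.76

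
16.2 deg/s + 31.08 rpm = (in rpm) 33.78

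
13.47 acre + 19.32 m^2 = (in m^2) 5.453e+04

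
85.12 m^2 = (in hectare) 0.008512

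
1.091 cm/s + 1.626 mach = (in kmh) 1993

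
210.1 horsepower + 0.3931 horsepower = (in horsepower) 210.5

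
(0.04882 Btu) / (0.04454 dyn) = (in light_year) 1.222e-08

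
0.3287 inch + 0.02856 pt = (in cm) 0.8359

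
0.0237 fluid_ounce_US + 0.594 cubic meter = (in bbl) 3.736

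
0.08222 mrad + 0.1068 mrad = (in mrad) 0.189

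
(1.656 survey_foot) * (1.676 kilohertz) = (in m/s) 846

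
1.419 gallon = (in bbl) 0.03379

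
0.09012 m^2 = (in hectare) 9.012e-06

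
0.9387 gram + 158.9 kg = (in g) 1.589e+05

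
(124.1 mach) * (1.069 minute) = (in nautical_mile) 1463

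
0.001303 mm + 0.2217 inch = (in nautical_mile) 3.041e-06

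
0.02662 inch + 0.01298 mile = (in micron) 2.089e+07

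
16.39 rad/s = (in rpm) 156.5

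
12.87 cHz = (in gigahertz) 1.287e-10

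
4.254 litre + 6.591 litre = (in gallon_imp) 2.386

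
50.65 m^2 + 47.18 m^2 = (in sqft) 1053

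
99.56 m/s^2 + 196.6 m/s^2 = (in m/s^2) 296.2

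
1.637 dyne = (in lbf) 3.68e-06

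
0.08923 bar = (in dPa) 8.923e+04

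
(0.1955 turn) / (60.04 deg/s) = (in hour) 0.0003256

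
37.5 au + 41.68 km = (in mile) 3.486e+09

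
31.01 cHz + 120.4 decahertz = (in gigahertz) 1.204e-06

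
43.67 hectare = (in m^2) 4.367e+05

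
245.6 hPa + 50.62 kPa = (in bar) 0.7518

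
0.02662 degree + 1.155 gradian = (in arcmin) 63.97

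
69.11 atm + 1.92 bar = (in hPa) 7.195e+04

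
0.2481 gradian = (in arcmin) 13.4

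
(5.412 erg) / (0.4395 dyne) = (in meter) 0.1231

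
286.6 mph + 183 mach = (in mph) 1.397e+05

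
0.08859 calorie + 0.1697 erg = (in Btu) 0.0003513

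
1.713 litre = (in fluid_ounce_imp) 60.29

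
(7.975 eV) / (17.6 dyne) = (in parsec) 2.353e-31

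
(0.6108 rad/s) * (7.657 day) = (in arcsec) 8.335e+10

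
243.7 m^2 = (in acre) 0.06022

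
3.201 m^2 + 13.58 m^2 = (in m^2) 16.78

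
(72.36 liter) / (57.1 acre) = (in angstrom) 3131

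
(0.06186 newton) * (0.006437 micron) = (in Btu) 3.774e-13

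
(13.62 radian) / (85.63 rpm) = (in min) 0.02531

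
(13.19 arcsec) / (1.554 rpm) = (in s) 0.000393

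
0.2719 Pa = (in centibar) 0.0002719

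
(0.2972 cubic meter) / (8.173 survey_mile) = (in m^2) 2.26e-05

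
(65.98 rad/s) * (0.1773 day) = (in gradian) 6.435e+07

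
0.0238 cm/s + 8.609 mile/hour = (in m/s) 3.849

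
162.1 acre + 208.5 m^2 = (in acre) 162.2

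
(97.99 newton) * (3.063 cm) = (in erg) 3.001e+07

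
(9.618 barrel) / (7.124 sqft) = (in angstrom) 2.31e+10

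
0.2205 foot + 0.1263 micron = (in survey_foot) 0.2205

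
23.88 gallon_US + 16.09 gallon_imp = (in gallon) 43.2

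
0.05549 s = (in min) 0.0009248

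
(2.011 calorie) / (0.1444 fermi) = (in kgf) 5.942e+15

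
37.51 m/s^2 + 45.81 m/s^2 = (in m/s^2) 83.32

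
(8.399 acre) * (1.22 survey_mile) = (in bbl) 4.198e+08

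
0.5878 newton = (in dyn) 5.878e+04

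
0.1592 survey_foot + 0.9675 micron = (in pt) 137.6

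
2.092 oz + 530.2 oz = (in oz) 532.3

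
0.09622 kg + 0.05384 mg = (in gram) 96.22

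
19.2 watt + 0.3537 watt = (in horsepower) 0.02622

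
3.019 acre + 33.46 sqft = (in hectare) 1.222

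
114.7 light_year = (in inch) 4.272e+19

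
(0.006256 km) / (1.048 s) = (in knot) 11.6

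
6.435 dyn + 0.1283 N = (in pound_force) 0.02886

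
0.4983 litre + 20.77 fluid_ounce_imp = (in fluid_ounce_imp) 38.31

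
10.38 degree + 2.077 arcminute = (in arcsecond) 3.749e+04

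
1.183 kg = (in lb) 2.608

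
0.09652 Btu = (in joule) 101.8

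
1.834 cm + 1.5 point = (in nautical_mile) 1.019e-05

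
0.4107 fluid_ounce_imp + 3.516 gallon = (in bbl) 0.08379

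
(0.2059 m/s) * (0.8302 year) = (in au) 3.603e-05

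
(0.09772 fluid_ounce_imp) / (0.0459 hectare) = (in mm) 6.049e-06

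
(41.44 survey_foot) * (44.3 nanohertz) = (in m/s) 5.596e-07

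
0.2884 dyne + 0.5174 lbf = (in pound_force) 0.5174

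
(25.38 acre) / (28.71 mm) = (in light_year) 3.781e-10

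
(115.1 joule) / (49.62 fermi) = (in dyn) 2.32e+20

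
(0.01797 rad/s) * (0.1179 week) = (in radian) 1281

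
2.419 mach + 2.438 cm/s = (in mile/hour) 1843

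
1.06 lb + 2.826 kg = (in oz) 116.6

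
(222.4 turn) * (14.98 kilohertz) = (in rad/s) 2.093e+07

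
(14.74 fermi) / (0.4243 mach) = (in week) 1.687e-22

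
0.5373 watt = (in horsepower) 0.0007205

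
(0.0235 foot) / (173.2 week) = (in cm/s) 6.838e-09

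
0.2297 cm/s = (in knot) 0.004465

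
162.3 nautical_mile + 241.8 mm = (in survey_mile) 186.8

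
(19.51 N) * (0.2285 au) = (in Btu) 6.321e+08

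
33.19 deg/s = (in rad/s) 0.5793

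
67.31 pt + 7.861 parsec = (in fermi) 2.426e+32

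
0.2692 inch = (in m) 0.006838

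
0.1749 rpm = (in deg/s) 1.049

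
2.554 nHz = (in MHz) 2.554e-15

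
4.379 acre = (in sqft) 1.907e+05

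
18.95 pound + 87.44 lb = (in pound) 106.4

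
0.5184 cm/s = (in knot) 0.01008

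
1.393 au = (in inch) 8.204e+12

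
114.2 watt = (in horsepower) 0.1531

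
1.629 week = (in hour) 273.7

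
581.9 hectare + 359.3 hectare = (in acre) 2326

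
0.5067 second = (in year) 1.607e-08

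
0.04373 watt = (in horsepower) 5.864e-05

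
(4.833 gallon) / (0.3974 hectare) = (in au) 3.077e-17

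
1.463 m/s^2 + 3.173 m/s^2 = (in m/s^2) 4.636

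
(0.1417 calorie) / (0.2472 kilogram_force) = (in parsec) 7.926e-18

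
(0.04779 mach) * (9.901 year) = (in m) 5.081e+09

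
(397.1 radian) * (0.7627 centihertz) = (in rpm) 28.92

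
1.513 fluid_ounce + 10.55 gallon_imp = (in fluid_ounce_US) 1623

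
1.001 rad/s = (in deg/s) 57.35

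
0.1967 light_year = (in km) 1.861e+12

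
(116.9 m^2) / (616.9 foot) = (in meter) 0.6217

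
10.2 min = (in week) 0.001012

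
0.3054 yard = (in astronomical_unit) 1.867e-12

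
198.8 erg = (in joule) 1.988e-05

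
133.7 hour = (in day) 5.571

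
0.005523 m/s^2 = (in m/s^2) 0.005523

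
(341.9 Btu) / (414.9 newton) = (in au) 5.812e-09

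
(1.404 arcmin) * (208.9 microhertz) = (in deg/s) 4.888e-06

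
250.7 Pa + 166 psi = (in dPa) 1.145e+07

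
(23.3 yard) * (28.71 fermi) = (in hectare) 6.117e-17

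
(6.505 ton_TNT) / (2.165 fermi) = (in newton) 1.257e+25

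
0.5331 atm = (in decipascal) 5.402e+05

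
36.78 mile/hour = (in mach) 0.04829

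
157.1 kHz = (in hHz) 1571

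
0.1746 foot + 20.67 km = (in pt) 5.859e+07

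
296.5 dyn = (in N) 0.002965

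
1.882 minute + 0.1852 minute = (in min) 2.067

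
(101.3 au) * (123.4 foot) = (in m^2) 5.7e+14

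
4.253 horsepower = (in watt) 3171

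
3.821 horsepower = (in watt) 2849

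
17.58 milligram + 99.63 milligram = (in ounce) 0.004134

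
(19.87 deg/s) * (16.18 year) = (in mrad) 1.77e+11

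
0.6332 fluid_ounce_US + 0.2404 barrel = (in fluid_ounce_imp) 1346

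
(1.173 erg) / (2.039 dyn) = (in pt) 16.31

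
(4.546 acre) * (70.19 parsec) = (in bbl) 2.506e+23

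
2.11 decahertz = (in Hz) 21.1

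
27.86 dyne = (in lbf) 6.263e-05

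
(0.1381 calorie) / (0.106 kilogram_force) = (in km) 0.0005559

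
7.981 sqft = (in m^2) 0.7415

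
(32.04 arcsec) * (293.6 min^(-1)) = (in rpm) 0.007258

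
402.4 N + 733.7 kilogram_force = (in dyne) 7.598e+08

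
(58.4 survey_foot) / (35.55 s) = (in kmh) 1.803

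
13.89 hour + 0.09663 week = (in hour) 30.12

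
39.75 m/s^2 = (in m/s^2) 39.75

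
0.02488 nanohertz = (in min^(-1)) 1.493e-09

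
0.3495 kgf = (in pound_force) 0.7705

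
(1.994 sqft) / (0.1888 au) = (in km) 6.559e-15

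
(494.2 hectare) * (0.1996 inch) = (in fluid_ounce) 8.472e+08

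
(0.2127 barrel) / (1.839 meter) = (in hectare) 1.839e-06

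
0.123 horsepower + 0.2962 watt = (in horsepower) 0.1234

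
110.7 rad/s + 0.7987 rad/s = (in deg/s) 6388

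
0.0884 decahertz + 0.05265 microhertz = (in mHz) 884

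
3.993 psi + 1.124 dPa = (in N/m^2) 2.753e+04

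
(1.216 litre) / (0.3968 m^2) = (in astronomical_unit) 2.049e-14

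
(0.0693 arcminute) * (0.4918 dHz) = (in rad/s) 9.914e-07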